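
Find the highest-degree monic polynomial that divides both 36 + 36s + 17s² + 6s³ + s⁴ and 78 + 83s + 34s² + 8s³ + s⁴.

Euclidean algorithm in ℚ[s]:
  s⁴ + 6s³ + 17s² + 36s + 36 = (s⁴ + 8s³ + 34s² + 83s + 78) + (-2s³ - 17s² - 47s - 42)
  s⁴ + 8s³ + 34s² + 83s + 78 = (-(1/2)s + 1/4)(-2s³ - 17s² - 47s - 42) + ((59/4)s² + (295/4)s + 177/2)
  -2s³ - 17s² - 47s - 42 = (-(8/59)s - 28/59)((59/4)s² + (295/4)s + 177/2) + (0)
Last nonzero remainder: (59/4)s² + (295/4)s + 177/2. Dividing through by 59/4 gives the monic gcd s² + 5s + 6.

6 + 5s + s²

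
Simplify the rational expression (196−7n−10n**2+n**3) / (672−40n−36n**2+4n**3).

(−7+n)/(−24+4n)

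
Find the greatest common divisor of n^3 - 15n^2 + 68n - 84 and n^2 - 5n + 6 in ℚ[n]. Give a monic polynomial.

Euclidean algorithm in ℚ[n]:
  n^3 - 15n^2 + 68n - 84 = (n - 10)(n^2 - 5n + 6) + (12n - 24)
  n^2 - 5n + 6 = ((1/12)n - 1/4)(12n - 24) + (0)
Last nonzero remainder: 12n - 24. Dividing through by 12 gives the monic gcd n - 2.

n - 2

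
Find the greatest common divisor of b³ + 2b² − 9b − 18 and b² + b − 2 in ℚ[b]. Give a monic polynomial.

Repeated division with remainder:
  b³ + 2b² − 9b − 18 = (b + 1)(b² + b − 2) + (−8b − 16)
  b² + b − 2 = (−(1/8)b + 1/8)(−8b − 16) + (0)
Last nonzero remainder: −8b − 16. Dividing through by −8 gives the monic gcd b + 2.

b + 2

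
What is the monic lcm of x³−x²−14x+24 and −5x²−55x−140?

x⁴+6x³−21x²−74x+168

Euclidean algorithm in ℚ[x]:
  x³−x²−14x+24 = (−(1/5)x+12/5)(−5x²−55x−140) + (90x+360)
  −5x²−55x−140 = (−(1/18)x−7/18)(90x+360) + (0)
Last nonzero remainder: 90x+360. Dividing through by 90 gives the monic gcd x+4.
Then lcm(f, g) = f·g / gcd(f, g); expanding and making the result monic gives the answer.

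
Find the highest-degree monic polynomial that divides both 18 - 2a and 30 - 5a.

1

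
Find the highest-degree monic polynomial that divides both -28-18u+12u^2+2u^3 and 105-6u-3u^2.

Repeated division with remainder:
  2u^3+12u^2-18u-28 = (-(2/3)u-8/3)(-3u^2-6u+105) + (36u+252)
  -3u^2-6u+105 = (-(1/12)u+5/12)(36u+252) + (0)
Last nonzero remainder: 36u+252. Dividing through by 36 gives the monic gcd u+7.

7+u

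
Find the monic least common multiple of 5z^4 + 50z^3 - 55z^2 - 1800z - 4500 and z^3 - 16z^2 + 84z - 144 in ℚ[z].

z^6 - 87z^4 - 10z^3 + 2436z^2 + 360z - 21600

Apply the Euclidean algorithm:
  5z^4 + 50z^3 - 55z^2 - 1800z - 4500 = (5z + 130)(z^3 - 16z^2 + 84z - 144) + (1605z^2 - 12000z + 14220)
  z^3 - 16z^2 + 84z - 144 = ((1/1605)z - 304/57245)(1605z^2 - 12000z + 14220) + ((130680/11449)z - 784080/11449)
  1605z^2 - 12000z + 14220 = ((1225043/8712)z - 904471/4356)((130680/11449)z - 784080/11449) + (0)
Last nonzero remainder: (130680/11449)z - 784080/11449. Dividing through by 130680/11449 gives the monic gcd z - 6.
Then lcm(f, g) = f·g / gcd(f, g); expanding and making the result monic gives the answer.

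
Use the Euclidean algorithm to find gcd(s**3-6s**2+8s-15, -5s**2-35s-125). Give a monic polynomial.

1

Repeated division with remainder:
  s**3-6s**2+8s-15 = (-(1/5)s+13/5)(-5s**2-35s-125) + (74s+310)
  -5s**2-35s-125 = (-(5/74)s-260/1369)(74s+310) + (-90525/1369)
  74s+310 = (-(101306/90525)s-84878/18105)(-90525/1369) + (0)
The last nonzero remainder is the constant -90525/1369, so the polynomials are coprime and gcd = 1.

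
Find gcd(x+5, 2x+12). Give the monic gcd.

Euclidean algorithm in ℚ[x]:
  x+5 = (1/2)(2x+12) + (-1)
  2x+12 = (-2x-12)(-1) + (0)
The last nonzero remainder is the constant -1, so the polynomials are coprime and gcd = 1.

1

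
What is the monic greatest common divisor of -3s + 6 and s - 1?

1

By polynomial division,
  -3s + 6 = (-3)(s - 1) + (3)
  s - 1 = ((1/3)s - 1/3)(3) + (0)
The last nonzero remainder is the constant 3, so the polynomials are coprime and gcd = 1.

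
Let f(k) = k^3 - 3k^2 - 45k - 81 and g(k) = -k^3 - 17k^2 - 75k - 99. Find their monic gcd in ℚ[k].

Euclidean algorithm in ℚ[k]:
  k^3 - 3k^2 - 45k - 81 = (-1)(-k^3 - 17k^2 - 75k - 99) + (-20k^2 - 120k - 180)
  -k^3 - 17k^2 - 75k - 99 = ((1/20)k + 11/20)(-20k^2 - 120k - 180) + (0)
Last nonzero remainder: -20k^2 - 120k - 180. Dividing through by -20 gives the monic gcd k^2 + 6k + 9.

k^2 + 6k + 9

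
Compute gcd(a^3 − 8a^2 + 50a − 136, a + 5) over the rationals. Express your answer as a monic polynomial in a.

1

Euclidean algorithm in ℚ[a]:
  a^3 − 8a^2 + 50a − 136 = (a^2 − 13a + 115)(a + 5) + (−711)
  a + 5 = (−(1/711)a − 5/711)(−711) + (0)
The last nonzero remainder is the constant −711, so the polynomials are coprime and gcd = 1.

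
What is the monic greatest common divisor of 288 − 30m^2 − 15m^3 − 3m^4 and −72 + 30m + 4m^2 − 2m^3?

4 + m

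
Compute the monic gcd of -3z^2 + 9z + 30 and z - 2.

1

By polynomial division,
  -3z^2 + 9z + 30 = (-3z + 3)(z - 2) + (36)
  z - 2 = ((1/36)z - 1/18)(36) + (0)
The last nonzero remainder is the constant 36, so the polynomials are coprime and gcd = 1.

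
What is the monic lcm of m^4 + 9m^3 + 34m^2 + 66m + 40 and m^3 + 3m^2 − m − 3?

m^6 + 11m^5 + 49m^4 + 107m^3 + 70m^2 − 118m − 120

Repeated division with remainder:
  m^4 + 9m^3 + 34m^2 + 66m + 40 = (m + 6)(m^3 + 3m^2 − m − 3) + (17m^2 + 75m + 58)
  m^3 + 3m^2 − m − 3 = ((1/17)m − 24/289)(17m^2 + 75m + 58) + ((525/289)m + 525/289)
  17m^2 + 75m + 58 = ((4913/525)m + 16762/525)((525/289)m + 525/289) + (0)
Last nonzero remainder: (525/289)m + 525/289. Dividing through by 525/289 gives the monic gcd m + 1.
Then lcm(f, g) = f·g / gcd(f, g); expanding and making the result monic gives the answer.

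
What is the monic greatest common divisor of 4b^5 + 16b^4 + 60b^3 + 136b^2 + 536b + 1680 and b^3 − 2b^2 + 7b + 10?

Apply the Euclidean algorithm:
  4b^5 + 16b^4 + 60b^3 + 136b^2 + 536b + 1680 = (4b^2 + 24b + 80)(b^3 − 2b^2 + 7b + 10) + (88b^2 − 264b + 880)
  b^3 − 2b^2 + 7b + 10 = ((1/88)b + 1/88)(88b^2 − 264b + 880) + (0)
Last nonzero remainder: 88b^2 − 264b + 880. Dividing through by 88 gives the monic gcd b^2 − 3b + 10.

b^2 − 3b + 10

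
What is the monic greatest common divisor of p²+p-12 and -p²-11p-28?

By polynomial division,
  p²+p-12 = (-1)(-p²-11p-28) + (-10p-40)
  -p²-11p-28 = ((1/10)p+7/10)(-10p-40) + (0)
Last nonzero remainder: -10p-40. Dividing through by -10 gives the monic gcd p+4.

p+4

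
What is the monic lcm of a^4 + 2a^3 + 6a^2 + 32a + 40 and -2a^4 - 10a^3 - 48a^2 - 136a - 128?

By polynomial division,
  a^4 + 2a^3 + 6a^2 + 32a + 40 = (-1/2)(-2a^4 - 10a^3 - 48a^2 - 136a - 128) + (-3a^3 - 18a^2 - 36a - 24)
  -2a^4 - 10a^3 - 48a^2 - 136a - 128 = ((2/3)a - 2/3)(-3a^3 - 18a^2 - 36a - 24) + (-36a^2 - 144a - 144)
  -3a^3 - 18a^2 - 36a - 24 = ((1/12)a + 1/6)(-36a^2 - 144a - 144) + (0)
Last nonzero remainder: -36a^2 - 144a - 144. Dividing through by -36 gives the monic gcd a^2 + 4a + 4.
Then lcm(f, g) = f·g / gcd(f, g); expanding and making the result monic gives the answer.

a^6 + 3a^5 + 24a^4 + 70a^3 + 168a^2 + 552a + 640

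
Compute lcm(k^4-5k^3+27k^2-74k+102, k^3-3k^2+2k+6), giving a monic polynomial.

k^5-4k^4+22k^3-47k^2+28k+102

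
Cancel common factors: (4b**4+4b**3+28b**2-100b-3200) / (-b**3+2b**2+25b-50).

(-4b**2-4b-128)/(b-2)

By polynomial division,
  4b**4+4b**3+28b**2-100b-3200 = (-4b-12)(-b**3+2b**2+25b-50) + (152b**2-3800)
  -b**3+2b**2+25b-50 = (-(1/152)b+1/76)(152b**2-3800) + (0)
Last nonzero remainder: 152b**2-3800. Dividing through by 152 gives the monic gcd b**2-25.
Cancel b**2-25 from numerator and denominator to get the reduced form.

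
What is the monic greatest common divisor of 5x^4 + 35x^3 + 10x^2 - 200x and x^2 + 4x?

Euclidean algorithm in ℚ[x]:
  5x^4 + 35x^3 + 10x^2 - 200x = (5x^2 + 15x - 50)(x^2 + 4x) + (0)
The last nonzero remainder x^2 + 4x is already monic.

x^2 + 4x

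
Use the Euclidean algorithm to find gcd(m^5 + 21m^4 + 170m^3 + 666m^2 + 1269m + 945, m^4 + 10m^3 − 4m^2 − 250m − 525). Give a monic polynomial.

m^3 + 15m^2 + 71m + 105

Euclidean algorithm in ℚ[m]:
  m^5 + 21m^4 + 170m^3 + 666m^2 + 1269m + 945 = (m + 11)(m^4 + 10m^3 − 4m^2 − 250m − 525) + (64m^3 + 960m^2 + 4544m + 6720)
  m^4 + 10m^3 − 4m^2 − 250m − 525 = ((1/64)m − 5/64)(64m^3 + 960m^2 + 4544m + 6720) + (0)
Last nonzero remainder: 64m^3 + 960m^2 + 4544m + 6720. Dividing through by 64 gives the monic gcd m^3 + 15m^2 + 71m + 105.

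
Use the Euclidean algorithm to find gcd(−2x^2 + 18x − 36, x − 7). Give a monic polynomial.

By polynomial division,
  −2x^2 + 18x − 36 = (−2x + 4)(x − 7) + (−8)
  x − 7 = (−(1/8)x + 7/8)(−8) + (0)
The last nonzero remainder is the constant −8, so the polynomials are coprime and gcd = 1.

1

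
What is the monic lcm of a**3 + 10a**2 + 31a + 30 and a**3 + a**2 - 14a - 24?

By polynomial division,
  a**3 + 10a**2 + 31a + 30 = (a**3 + a**2 - 14a - 24) + (9a**2 + 45a + 54)
  a**3 + a**2 - 14a - 24 = ((1/9)a - 4/9)(9a**2 + 45a + 54) + (0)
Last nonzero remainder: 9a**2 + 45a + 54. Dividing through by 9 gives the monic gcd a**2 + 5a + 6.
Then lcm(f, g) = f·g / gcd(f, g); expanding and making the result monic gives the answer.

a**4 + 6a**3 - 9a**2 - 94a - 120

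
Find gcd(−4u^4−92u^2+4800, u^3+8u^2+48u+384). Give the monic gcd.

Apply the Euclidean algorithm:
  −4u^4−92u^2+4800 = (−4u+32)(u^3+8u^2+48u+384) + (−156u^2−7488)
  u^3+8u^2+48u+384 = (−(1/156)u−2/39)(−156u^2−7488) + (0)
Last nonzero remainder: −156u^2−7488. Dividing through by −156 gives the monic gcd u^2+48.

u^2+48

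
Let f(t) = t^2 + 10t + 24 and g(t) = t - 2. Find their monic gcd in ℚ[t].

1

By polynomial division,
  t^2 + 10t + 24 = (t + 12)(t - 2) + (48)
  t - 2 = ((1/48)t - 1/24)(48) + (0)
The last nonzero remainder is the constant 48, so the polynomials are coprime and gcd = 1.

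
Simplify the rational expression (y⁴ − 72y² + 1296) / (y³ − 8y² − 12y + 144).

(y² + 12y + 36)/(y + 4)

Euclidean algorithm in ℚ[y]:
  y⁴ − 72y² + 1296 = (y + 8)(y³ − 8y² − 12y + 144) + (4y² − 48y + 144)
  y³ − 8y² − 12y + 144 = ((1/4)y + 1)(4y² − 48y + 144) + (0)
Last nonzero remainder: 4y² − 48y + 144. Dividing through by 4 gives the monic gcd y² − 12y + 36.
Cancel y² − 12y + 36 from numerator and denominator to get the reduced form.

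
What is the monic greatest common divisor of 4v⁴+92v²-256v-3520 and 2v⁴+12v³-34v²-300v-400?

Euclidean algorithm in ℚ[v]:
  4v⁴+92v²-256v-3520 = (2)(2v⁴+12v³-34v²-300v-400) + (-24v³+160v²+344v-2720)
  2v⁴+12v³-34v²-300v-400 = (-(1/12)v-19/18)(-24v³+160v²+344v-2720) + ((1472/9)v²-(1472/9)v-29440/9)
  -24v³+160v²+344v-2720 = (-(27/184)v+153/184)((1472/9)v²-(1472/9)v-29440/9) + (0)
Last nonzero remainder: (1472/9)v²-(1472/9)v-29440/9. Dividing through by 1472/9 gives the monic gcd v²-v-20.

v²-v-20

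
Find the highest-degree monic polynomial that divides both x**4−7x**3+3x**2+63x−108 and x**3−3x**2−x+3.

x−3

Repeated division with remainder:
  x**4−7x**3+3x**2+63x−108 = (x−4)(x**3−3x**2−x+3) + (−8x**2+56x−96)
  x**3−3x**2−x+3 = (−(1/8)x−1/2)(−8x**2+56x−96) + (15x−45)
  −8x**2+56x−96 = (−(8/15)x+32/15)(15x−45) + (0)
Last nonzero remainder: 15x−45. Dividing through by 15 gives the monic gcd x−3.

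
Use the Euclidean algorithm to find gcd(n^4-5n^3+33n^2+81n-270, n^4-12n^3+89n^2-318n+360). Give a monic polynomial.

By polynomial division,
  n^4-5n^3+33n^2+81n-270 = (n^4-12n^3+89n^2-318n+360) + (7n^3-56n^2+399n-630)
  n^4-12n^3+89n^2-318n+360 = ((1/7)n-4/7)(7n^3-56n^2+399n-630) + (0)
Last nonzero remainder: 7n^3-56n^2+399n-630. Dividing through by 7 gives the monic gcd n^3-8n^2+57n-90.

n^3-8n^2+57n-90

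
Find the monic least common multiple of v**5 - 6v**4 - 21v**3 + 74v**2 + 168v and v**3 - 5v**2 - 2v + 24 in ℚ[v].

v**6 - 9v**5 - 3v**4 + 137v**3 - 54v**2 - 504v

Repeated division with remainder:
  v**5 - 6v**4 - 21v**3 + 74v**2 + 168v = (v**2 - v - 24)(v**3 - 5v**2 - 2v + 24) + (-72v**2 + 144v + 576)
  v**3 - 5v**2 - 2v + 24 = (-(1/72)v + 1/24)(-72v**2 + 144v + 576) + (0)
Last nonzero remainder: -72v**2 + 144v + 576. Dividing through by -72 gives the monic gcd v**2 - 2v - 8.
Then lcm(f, g) = f·g / gcd(f, g); expanding and making the result monic gives the answer.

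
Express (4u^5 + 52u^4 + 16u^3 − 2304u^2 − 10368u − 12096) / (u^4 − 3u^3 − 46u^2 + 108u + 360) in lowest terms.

Repeated division with remainder:
  4u^5 + 52u^4 + 16u^3 − 2304u^2 − 10368u − 12096 = (4u + 64)(u^4 − 3u^3 − 46u^2 + 108u + 360) + (392u^3 + 208u^2 − 18720u − 35136)
  u^4 − 3u^3 − 46u^2 + 108u + 360 = ((1/392)u − 173/19208)(392u^3 + 208u^2 − 18720u − 35136) + ((8712/2401)u^2 + (69696/2401)u + 104544/2401)
  392u^3 + 208u^2 − 18720u − 35136 = ((117649/1089)u − 292922/363)((8712/2401)u^2 + (69696/2401)u + 104544/2401) + (0)
Last nonzero remainder: (8712/2401)u^2 + (69696/2401)u + 104544/2401. Dividing through by 8712/2401 gives the monic gcd u^2 + 8u + 12.
Cancel u^2 + 8u + 12 from numerator and denominator to get the reduced form.

(4u^3 + 20u^2 − 192u − 1008)/(u^2 − 11u + 30)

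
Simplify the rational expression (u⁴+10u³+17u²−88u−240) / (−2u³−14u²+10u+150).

Repeated division with remainder:
  u⁴+10u³+17u²−88u−240 = (−(1/2)u−3/2)(−2u³−14u²+10u+150) + (u²+2u−15)
  −2u³−14u²+10u+150 = (−2u−10)(u²+2u−15) + (0)
The last nonzero remainder u²+2u−15 is already monic.
Cancel u²+2u−15 from numerator and denominator to get the reduced form.

(−u²−8u−16)/(2u+10)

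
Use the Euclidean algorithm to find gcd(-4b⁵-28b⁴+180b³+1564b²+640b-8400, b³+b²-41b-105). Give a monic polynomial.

b²-2b-35

Repeated division with remainder:
  -4b⁵-28b⁴+180b³+1564b²+640b-8400 = (-4b²-24b+40)(b³+b²-41b-105) + (120b²-240b-4200)
  b³+b²-41b-105 = ((1/120)b+1/40)(120b²-240b-4200) + (0)
Last nonzero remainder: 120b²-240b-4200. Dividing through by 120 gives the monic gcd b²-2b-35.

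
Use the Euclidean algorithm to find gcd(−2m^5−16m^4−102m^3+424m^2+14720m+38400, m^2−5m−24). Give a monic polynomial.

m^2−5m−24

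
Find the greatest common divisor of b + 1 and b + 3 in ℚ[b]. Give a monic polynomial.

Apply the Euclidean algorithm:
  b + 1 = (b + 3) + (-2)
  b + 3 = (-(1/2)b - 3/2)(-2) + (0)
The last nonzero remainder is the constant -2, so the polynomials are coprime and gcd = 1.

1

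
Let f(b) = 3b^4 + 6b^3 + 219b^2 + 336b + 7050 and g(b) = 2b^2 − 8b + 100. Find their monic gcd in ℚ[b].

b^2 − 4b + 50

Euclidean algorithm in ℚ[b]:
  3b^4 + 6b^3 + 219b^2 + 336b + 7050 = ((3/2)b^2 + 9b + 141/2)(2b^2 − 8b + 100) + (0)
Last nonzero remainder: 2b^2 − 8b + 100. Dividing through by 2 gives the monic gcd b^2 − 4b + 50.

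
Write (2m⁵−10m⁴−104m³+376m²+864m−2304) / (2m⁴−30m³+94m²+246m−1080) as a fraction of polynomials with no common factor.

(m³−4m²−44m+96)/(m²−14m+45)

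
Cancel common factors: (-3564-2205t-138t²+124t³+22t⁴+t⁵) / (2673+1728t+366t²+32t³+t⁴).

Repeated division with remainder:
  t⁵+22t⁴+124t³-138t²-2205t-3564 = (t-10)(t⁴+32t³+366t²+1728t+2673) + (78t³+1794t²+12402t+23166)
  t⁴+32t³+366t²+1728t+2673 = ((1/78)t+3/26)(78t³+1794t²+12402t+23166) + (0)
Last nonzero remainder: 78t³+1794t²+12402t+23166. Dividing through by 78 gives the monic gcd t³+23t²+159t+297.
Cancel t³+23t²+159t+297 from numerator and denominator to get the reduced form.

(-12-t+t²)/(9+t)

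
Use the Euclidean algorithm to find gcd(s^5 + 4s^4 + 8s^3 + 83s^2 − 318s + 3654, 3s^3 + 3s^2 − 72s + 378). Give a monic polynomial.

s^3 + s^2 − 24s + 126

Repeated division with remainder:
  s^5 + 4s^4 + 8s^3 + 83s^2 − 318s + 3654 = ((1/3)s^2 + s + 29/3)(3s^3 + 3s^2 − 72s + 378) + (0)
Last nonzero remainder: 3s^3 + 3s^2 − 72s + 378. Dividing through by 3 gives the monic gcd s^3 + s^2 − 24s + 126.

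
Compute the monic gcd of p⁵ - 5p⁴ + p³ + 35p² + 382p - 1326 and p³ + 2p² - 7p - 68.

p² + 6p + 17

Apply the Euclidean algorithm:
  p⁵ - 5p⁴ + p³ + 35p² + 382p - 1326 = (p² - 7p + 22)(p³ + 2p² - 7p - 68) + (10p² + 60p + 170)
  p³ + 2p² - 7p - 68 = ((1/10)p - 2/5)(10p² + 60p + 170) + (0)
Last nonzero remainder: 10p² + 60p + 170. Dividing through by 10 gives the monic gcd p² + 6p + 17.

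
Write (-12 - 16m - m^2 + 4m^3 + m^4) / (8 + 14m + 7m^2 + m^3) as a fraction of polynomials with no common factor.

Apply the Euclidean algorithm:
  m^4 + 4m^3 - m^2 - 16m - 12 = (m - 3)(m^3 + 7m^2 + 14m + 8) + (6m^2 + 18m + 12)
  m^3 + 7m^2 + 14m + 8 = ((1/6)m + 2/3)(6m^2 + 18m + 12) + (0)
Last nonzero remainder: 6m^2 + 18m + 12. Dividing through by 6 gives the monic gcd m^2 + 3m + 2.
Cancel m^2 + 3m + 2 from numerator and denominator to get the reduced form.

(-6 + m + m^2)/(4 + m)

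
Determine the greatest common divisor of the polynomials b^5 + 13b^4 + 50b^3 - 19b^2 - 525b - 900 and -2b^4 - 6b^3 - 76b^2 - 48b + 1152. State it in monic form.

b^2 + b - 12

Repeated division with remainder:
  b^5 + 13b^4 + 50b^3 - 19b^2 - 525b - 900 = (-(1/2)b - 5)(-2b^4 - 6b^3 - 76b^2 - 48b + 1152) + (-18b^3 - 423b^2 - 189b + 4860)
  -2b^4 - 6b^3 - 76b^2 - 48b + 1152 = ((1/9)b - 41/18)(-18b^3 - 423b^2 - 189b + 4860) + (-(2037/2)b^2 - (2037/2)b + 12222)
  -18b^3 - 423b^2 - 189b + 4860 = ((12/679)b + 270/679)(-(2037/2)b^2 - (2037/2)b + 12222) + (0)
Last nonzero remainder: -(2037/2)b^2 - (2037/2)b + 12222. Dividing through by -2037/2 gives the monic gcd b^2 + b - 12.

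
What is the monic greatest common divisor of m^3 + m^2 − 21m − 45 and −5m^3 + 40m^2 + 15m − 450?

m^2 − 2m − 15

Apply the Euclidean algorithm:
  m^3 + m^2 − 21m − 45 = (−1/5)(−5m^3 + 40m^2 + 15m − 450) + (9m^2 − 18m − 135)
  −5m^3 + 40m^2 + 15m − 450 = (−(5/9)m + 10/3)(9m^2 − 18m − 135) + (0)
Last nonzero remainder: 9m^2 − 18m − 135. Dividing through by 9 gives the monic gcd m^2 − 2m − 15.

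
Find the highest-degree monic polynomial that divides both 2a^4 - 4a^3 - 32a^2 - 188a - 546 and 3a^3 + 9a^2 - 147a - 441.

Repeated division with remainder:
  2a^4 - 4a^3 - 32a^2 - 188a - 546 = ((2/3)a - 10/3)(3a^3 + 9a^2 - 147a - 441) + (96a^2 - 384a - 2016)
  3a^3 + 9a^2 - 147a - 441 = ((1/32)a + 7/32)(96a^2 - 384a - 2016) + (0)
Last nonzero remainder: 96a^2 - 384a - 2016. Dividing through by 96 gives the monic gcd a^2 - 4a - 21.

a^2 - 4a - 21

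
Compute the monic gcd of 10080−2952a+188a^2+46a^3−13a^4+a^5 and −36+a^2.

−36+a^2

Repeated division with remainder:
  a^5−13a^4+46a^3+188a^2−2952a+10080 = (a^3−13a^2+82a−280)(a^2−36) + (0)
The last nonzero remainder a^2−36 is already monic.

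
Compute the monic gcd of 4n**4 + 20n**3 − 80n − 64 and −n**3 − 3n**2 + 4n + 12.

n**2 − 4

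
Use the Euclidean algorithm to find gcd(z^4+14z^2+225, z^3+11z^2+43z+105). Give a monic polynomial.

Euclidean algorithm in ℚ[z]:
  z^4+14z^2+225 = (z-11)(z^3+11z^2+43z+105) + (92z^2+368z+1380)
  z^3+11z^2+43z+105 = ((1/92)z+7/92)(92z^2+368z+1380) + (0)
Last nonzero remainder: 92z^2+368z+1380. Dividing through by 92 gives the monic gcd z^2+4z+15.

z^2+4z+15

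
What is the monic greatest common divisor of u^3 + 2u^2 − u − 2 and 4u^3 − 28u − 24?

Repeated division with remainder:
  u^3 + 2u^2 − u − 2 = (1/4)(4u^3 − 28u − 24) + (2u^2 + 6u + 4)
  4u^3 − 28u − 24 = (2u − 6)(2u^2 + 6u + 4) + (0)
Last nonzero remainder: 2u^2 + 6u + 4. Dividing through by 2 gives the monic gcd u^2 + 3u + 2.

u^2 + 3u + 2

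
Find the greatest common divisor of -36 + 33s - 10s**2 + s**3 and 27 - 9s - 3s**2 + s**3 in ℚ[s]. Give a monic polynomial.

Apply the Euclidean algorithm:
  s**3 - 10s**2 + 33s - 36 = (s**3 - 3s**2 - 9s + 27) + (-7s**2 + 42s - 63)
  s**3 - 3s**2 - 9s + 27 = (-(1/7)s - 3/7)(-7s**2 + 42s - 63) + (0)
Last nonzero remainder: -7s**2 + 42s - 63. Dividing through by -7 gives the monic gcd s**2 - 6s + 9.

9 - 6s + s**2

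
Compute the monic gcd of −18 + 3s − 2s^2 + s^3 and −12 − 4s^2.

Apply the Euclidean algorithm:
  s^3 − 2s^2 + 3s − 18 = (−(1/4)s + 1/2)(−4s^2 − 12) + (−12)
  −4s^2 − 12 = ((1/3)s^2 + 1)(−12) + (0)
The last nonzero remainder is the constant −12, so the polynomials are coprime and gcd = 1.

1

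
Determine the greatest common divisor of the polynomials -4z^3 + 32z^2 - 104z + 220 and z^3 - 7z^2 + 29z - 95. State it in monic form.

Repeated division with remainder:
  -4z^3 + 32z^2 - 104z + 220 = (-4)(z^3 - 7z^2 + 29z - 95) + (4z^2 + 12z - 160)
  z^3 - 7z^2 + 29z - 95 = ((1/4)z - 5/2)(4z^2 + 12z - 160) + (99z - 495)
  4z^2 + 12z - 160 = ((4/99)z + 32/99)(99z - 495) + (0)
Last nonzero remainder: 99z - 495. Dividing through by 99 gives the monic gcd z - 5.

z - 5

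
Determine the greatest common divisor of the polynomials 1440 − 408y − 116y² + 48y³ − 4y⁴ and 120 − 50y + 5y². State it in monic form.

24 − 10y + y²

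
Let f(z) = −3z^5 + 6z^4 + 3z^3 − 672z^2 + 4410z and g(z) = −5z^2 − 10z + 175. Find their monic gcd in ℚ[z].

z^2 + 2z − 35

Euclidean algorithm in ℚ[z]:
  −3z^5 + 6z^4 + 3z^3 − 672z^2 + 4410z = ((3/5)z^3 − (12/5)z^2 + (126/5)z)(−5z^2 − 10z + 175) + (0)
Last nonzero remainder: −5z^2 − 10z + 175. Dividing through by −5 gives the monic gcd z^2 + 2z − 35.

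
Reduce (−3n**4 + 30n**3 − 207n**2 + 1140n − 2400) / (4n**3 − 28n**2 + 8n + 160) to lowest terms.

(−3n**2 + 3n − 120)/(4n + 8)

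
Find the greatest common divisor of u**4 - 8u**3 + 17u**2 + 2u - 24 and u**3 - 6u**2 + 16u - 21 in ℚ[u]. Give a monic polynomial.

u - 3

Repeated division with remainder:
  u**4 - 8u**3 + 17u**2 + 2u - 24 = (u - 2)(u**3 - 6u**2 + 16u - 21) + (-11u**2 + 55u - 66)
  u**3 - 6u**2 + 16u - 21 = (-(1/11)u + 1/11)(-11u**2 + 55u - 66) + (5u - 15)
  -11u**2 + 55u - 66 = (-(11/5)u + 22/5)(5u - 15) + (0)
Last nonzero remainder: 5u - 15. Dividing through by 5 gives the monic gcd u - 3.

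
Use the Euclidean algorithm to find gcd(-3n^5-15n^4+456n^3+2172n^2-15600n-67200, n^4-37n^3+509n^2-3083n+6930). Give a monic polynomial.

By polynomial division,
  -3n^5-15n^4+456n^3+2172n^2-15600n-67200 = (-3n-126)(n^4-37n^3+509n^2-3083n+6930) + (-2679n^3+57057n^2-383268n+805980)
  n^4-37n^3+509n^2-3083n+6930 = (-(1/2679)n+246/41971)(-2679n^3+57057n^2-383268n+805980) + ((69615/2209)n^2-(1183455/2209)n+4873050/2209)
  -2679n^3+57057n^2-383268n+805980 = (-(1972637/23205)n+8478142/23205)((69615/2209)n^2-(1183455/2209)n+4873050/2209) + (0)
Last nonzero remainder: (69615/2209)n^2-(1183455/2209)n+4873050/2209. Dividing through by 69615/2209 gives the monic gcd n^2-17n+70.

n^2-17n+70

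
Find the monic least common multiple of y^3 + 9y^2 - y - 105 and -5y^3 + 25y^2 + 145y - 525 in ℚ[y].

y^4 + 2y^3 - 64y^2 - 98y + 735

Apply the Euclidean algorithm:
  y^3 + 9y^2 - y - 105 = (-1/5)(-5y^3 + 25y^2 + 145y - 525) + (14y^2 + 28y - 210)
  -5y^3 + 25y^2 + 145y - 525 = (-(5/14)y + 5/2)(14y^2 + 28y - 210) + (0)
Last nonzero remainder: 14y^2 + 28y - 210. Dividing through by 14 gives the monic gcd y^2 + 2y - 15.
Then lcm(f, g) = f·g / gcd(f, g); expanding and making the result monic gives the answer.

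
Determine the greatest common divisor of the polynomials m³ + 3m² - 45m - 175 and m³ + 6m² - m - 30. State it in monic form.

Repeated division with remainder:
  m³ + 3m² - 45m - 175 = (m³ + 6m² - m - 30) + (-3m² - 44m - 145)
  m³ + 6m² - m - 30 = (-(1/3)m + 26/9)(-3m² - 44m - 145) + ((700/9)m + 3500/9)
  -3m² - 44m - 145 = (-(27/700)m - 261/700)((700/9)m + 3500/9) + (0)
Last nonzero remainder: (700/9)m + 3500/9. Dividing through by 700/9 gives the monic gcd m + 5.

m + 5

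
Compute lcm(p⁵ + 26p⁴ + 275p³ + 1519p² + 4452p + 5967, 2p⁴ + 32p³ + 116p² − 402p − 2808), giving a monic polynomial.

p⁶ + 22p⁵ + 171p⁴ + 419p³ − 1624p² − 11841p − 23868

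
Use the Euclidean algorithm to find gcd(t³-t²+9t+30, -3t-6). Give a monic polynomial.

t+2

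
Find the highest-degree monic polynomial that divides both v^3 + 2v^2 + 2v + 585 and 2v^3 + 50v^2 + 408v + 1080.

Repeated division with remainder:
  v^3 + 2v^2 + 2v + 585 = (1/2)(2v^3 + 50v^2 + 408v + 1080) + (−23v^2 − 202v + 45)
  2v^3 + 50v^2 + 408v + 1080 = (−(2/23)v − 746/529)(−23v^2 − 202v + 45) + ((67210/529)v + 604890/529)
  −23v^2 − 202v + 45 = (−(12167/67210)v + 529/13442)((67210/529)v + 604890/529) + (0)
Last nonzero remainder: (67210/529)v + 604890/529. Dividing through by 67210/529 gives the monic gcd v + 9.

v + 9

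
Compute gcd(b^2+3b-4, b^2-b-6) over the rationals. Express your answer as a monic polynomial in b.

1

By polynomial division,
  b^2+3b-4 = (b^2-b-6) + (4b+2)
  b^2-b-6 = ((1/4)b-3/8)(4b+2) + (-21/4)
  4b+2 = (-(16/21)b-8/21)(-21/4) + (0)
The last nonzero remainder is the constant -21/4, so the polynomials are coprime and gcd = 1.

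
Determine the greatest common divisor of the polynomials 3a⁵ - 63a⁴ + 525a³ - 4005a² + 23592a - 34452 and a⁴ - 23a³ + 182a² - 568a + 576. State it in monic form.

Euclidean algorithm in ℚ[a]:
  3a⁵ - 63a⁴ + 525a³ - 4005a² + 23592a - 34452 = (3a + 6)(a⁴ - 23a³ + 182a² - 568a + 576) + (117a³ - 3393a² + 25272a - 37908)
  a⁴ - 23a³ + 182a² - 568a + 576 = ((1/117)a + 2/39)(117a³ - 3393a² + 25272a - 37908) + (140a² - 1540a + 2520)
  117a³ - 3393a² + 25272a - 37908 = ((117/140)a - 1053/70)(140a² - 1540a + 2520) + (0)
Last nonzero remainder: 140a² - 1540a + 2520. Dividing through by 140 gives the monic gcd a² - 11a + 18.

a² - 11a + 18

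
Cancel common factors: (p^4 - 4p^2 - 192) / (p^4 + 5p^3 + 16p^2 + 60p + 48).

(p - 4)/(p + 1)

Euclidean algorithm in ℚ[p]:
  p^4 - 4p^2 - 192 = (p^4 + 5p^3 + 16p^2 + 60p + 48) + (-5p^3 - 20p^2 - 60p - 240)
  p^4 + 5p^3 + 16p^2 + 60p + 48 = (-(1/5)p - 1/5)(-5p^3 - 20p^2 - 60p - 240) + (0)
Last nonzero remainder: -5p^3 - 20p^2 - 60p - 240. Dividing through by -5 gives the monic gcd p^3 + 4p^2 + 12p + 48.
Cancel p^3 + 4p^2 + 12p + 48 from numerator and denominator to get the reduced form.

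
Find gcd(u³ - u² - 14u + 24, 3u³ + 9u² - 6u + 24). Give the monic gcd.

u + 4

Euclidean algorithm in ℚ[u]:
  u³ - u² - 14u + 24 = (1/3)(3u³ + 9u² - 6u + 24) + (-4u² - 12u + 16)
  3u³ + 9u² - 6u + 24 = (-(3/4)u)(-4u² - 12u + 16) + (6u + 24)
  -4u² - 12u + 16 = (-(2/3)u + 2/3)(6u + 24) + (0)
Last nonzero remainder: 6u + 24. Dividing through by 6 gives the monic gcd u + 4.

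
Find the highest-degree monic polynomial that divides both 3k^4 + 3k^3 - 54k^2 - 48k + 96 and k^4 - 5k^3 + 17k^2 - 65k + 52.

k^2 - 5k + 4

Apply the Euclidean algorithm:
  3k^4 + 3k^3 - 54k^2 - 48k + 96 = (3)(k^4 - 5k^3 + 17k^2 - 65k + 52) + (18k^3 - 105k^2 + 147k - 60)
  k^4 - 5k^3 + 17k^2 - 65k + 52 = ((1/18)k + 5/108)(18k^3 - 105k^2 + 147k - 60) + ((493/36)k^2 - (2465/36)k + 493/9)
  18k^3 - 105k^2 + 147k - 60 = ((648/493)k - 540/493)((493/36)k^2 - (2465/36)k + 493/9) + (0)
Last nonzero remainder: (493/36)k^2 - (2465/36)k + 493/9. Dividing through by 493/36 gives the monic gcd k^2 - 5k + 4.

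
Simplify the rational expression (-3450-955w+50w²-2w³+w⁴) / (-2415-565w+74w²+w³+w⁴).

(-10+w)/(-7+w)

Apply the Euclidean algorithm:
  w⁴-2w³+50w²-955w-3450 = (w⁴+w³+74w²-565w-2415) + (-3w³-24w²-390w-1035)
  w⁴+w³+74w²-565w-2415 = (-(1/3)w+7/3)(-3w³-24w²-390w-1035) + (0)
Last nonzero remainder: -3w³-24w²-390w-1035. Dividing through by -3 gives the monic gcd w³+8w²+130w+345.
Cancel w³+8w²+130w+345 from numerator and denominator to get the reduced form.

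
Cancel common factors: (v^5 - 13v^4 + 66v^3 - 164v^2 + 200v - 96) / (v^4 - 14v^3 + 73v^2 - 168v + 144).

(v^3 - 6v^2 + 12v - 8)/(v^2 - 7v + 12)

Euclidean algorithm in ℚ[v]:
  v^5 - 13v^4 + 66v^3 - 164v^2 + 200v - 96 = (v + 1)(v^4 - 14v^3 + 73v^2 - 168v + 144) + (7v^3 - 69v^2 + 224v - 240)
  v^4 - 14v^3 + 73v^2 - 168v + 144 = ((1/7)v - 29/49)(7v^3 - 69v^2 + 224v - 240) + ((8/49)v^2 - (8/7)v + 96/49)
  7v^3 - 69v^2 + 224v - 240 = ((343/8)v - 245/2)((8/49)v^2 - (8/7)v + 96/49) + (0)
Last nonzero remainder: (8/49)v^2 - (8/7)v + 96/49. Dividing through by 8/49 gives the monic gcd v^2 - 7v + 12.
Cancel v^2 - 7v + 12 from numerator and denominator to get the reduced form.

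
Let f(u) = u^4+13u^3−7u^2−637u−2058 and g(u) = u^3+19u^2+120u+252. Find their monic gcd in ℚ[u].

u^2+13u+42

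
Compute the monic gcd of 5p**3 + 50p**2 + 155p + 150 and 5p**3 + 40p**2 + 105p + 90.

p**2 + 5p + 6

Repeated division with remainder:
  5p**3 + 50p**2 + 155p + 150 = (5p**3 + 40p**2 + 105p + 90) + (10p**2 + 50p + 60)
  5p**3 + 40p**2 + 105p + 90 = ((1/2)p + 3/2)(10p**2 + 50p + 60) + (0)
Last nonzero remainder: 10p**2 + 50p + 60. Dividing through by 10 gives the monic gcd p**2 + 5p + 6.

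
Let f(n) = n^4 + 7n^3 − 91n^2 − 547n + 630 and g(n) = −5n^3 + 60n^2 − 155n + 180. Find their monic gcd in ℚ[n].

Apply the Euclidean algorithm:
  n^4 + 7n^3 − 91n^2 − 547n + 630 = (−(1/5)n − 19/5)(−5n^3 + 60n^2 − 155n + 180) + (106n^2 − 1100n + 1314)
  −5n^3 + 60n^2 − 155n + 180 = (−(5/106)n + 215/2809)(106n^2 − 1100n + 1314) + (−(24790/2809)n + 223110/2809)
  106n^2 − 1100n + 1314 = (−(148877/12395)n + 205057/12395)(−(24790/2809)n + 223110/2809) + (0)
Last nonzero remainder: −(24790/2809)n + 223110/2809. Dividing through by −24790/2809 gives the monic gcd n − 9.

n − 9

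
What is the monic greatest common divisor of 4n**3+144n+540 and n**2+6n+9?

n+3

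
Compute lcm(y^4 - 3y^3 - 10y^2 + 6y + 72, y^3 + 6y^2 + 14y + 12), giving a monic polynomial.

y^5 - y^4 - 16y^3 - 14y^2 + 84y + 144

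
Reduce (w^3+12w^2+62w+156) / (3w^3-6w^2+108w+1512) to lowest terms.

(w^2+6w+26)/(3w^2-24w+252)

Repeated division with remainder:
  w^3+12w^2+62w+156 = (1/3)(3w^3-6w^2+108w+1512) + (14w^2+26w-348)
  3w^3-6w^2+108w+1512 = ((3/14)w-81/98)(14w^2+26w-348) + ((9999/49)w+59994/49)
  14w^2+26w-348 = ((686/9999)w-2842/9999)((9999/49)w+59994/49) + (0)
Last nonzero remainder: (9999/49)w+59994/49. Dividing through by 9999/49 gives the monic gcd w+6.
Cancel w+6 from numerator and denominator to get the reduced form.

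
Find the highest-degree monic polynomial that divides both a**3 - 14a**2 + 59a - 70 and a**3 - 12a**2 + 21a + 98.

a - 7

By polynomial division,
  a**3 - 14a**2 + 59a - 70 = (a**3 - 12a**2 + 21a + 98) + (-2a**2 + 38a - 168)
  a**3 - 12a**2 + 21a + 98 = (-(1/2)a - 7/2)(-2a**2 + 38a - 168) + (70a - 490)
  -2a**2 + 38a - 168 = (-(1/35)a + 12/35)(70a - 490) + (0)
Last nonzero remainder: 70a - 490. Dividing through by 70 gives the monic gcd a - 7.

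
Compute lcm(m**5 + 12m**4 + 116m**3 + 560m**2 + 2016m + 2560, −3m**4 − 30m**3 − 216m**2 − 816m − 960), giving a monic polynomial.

m**6 + 16m**5 + 164m**4 + 1024m**3 + 4256m**2 + 10624m + 10240

Apply the Euclidean algorithm:
  m**5 + 12m**4 + 116m**3 + 560m**2 + 2016m + 2560 = (−(1/3)m − 2/3)(−3m**4 − 30m**3 − 216m**2 − 816m − 960) + (24m**3 + 144m**2 + 1152m + 1920)
  −3m**4 − 30m**3 − 216m**2 − 816m − 960 = (−(1/8)m − 1/2)(24m**3 + 144m**2 + 1152m + 1920) + (0)
Last nonzero remainder: 24m**3 + 144m**2 + 1152m + 1920. Dividing through by 24 gives the monic gcd m**3 + 6m**2 + 48m + 80.
Then lcm(f, g) = f·g / gcd(f, g); expanding and making the result monic gives the answer.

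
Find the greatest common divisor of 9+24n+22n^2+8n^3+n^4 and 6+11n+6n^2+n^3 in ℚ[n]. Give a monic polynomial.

3+4n+n^2

By polynomial division,
  n^4+8n^3+22n^2+24n+9 = (n+2)(n^3+6n^2+11n+6) + (-n^2-4n-3)
  n^3+6n^2+11n+6 = (-n-2)(-n^2-4n-3) + (0)
Last nonzero remainder: -n^2-4n-3. Dividing through by -1 gives the monic gcd n^2+4n+3.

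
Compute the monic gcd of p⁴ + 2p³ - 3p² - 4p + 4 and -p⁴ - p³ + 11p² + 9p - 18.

p² + p - 2

Apply the Euclidean algorithm:
  p⁴ + 2p³ - 3p² - 4p + 4 = (-1)(-p⁴ - p³ + 11p² + 9p - 18) + (p³ + 8p² + 5p - 14)
  -p⁴ - p³ + 11p² + 9p - 18 = (-p + 7)(p³ + 8p² + 5p - 14) + (-40p² - 40p + 80)
  p³ + 8p² + 5p - 14 = (-(1/40)p - 7/40)(-40p² - 40p + 80) + (0)
Last nonzero remainder: -40p² - 40p + 80. Dividing through by -40 gives the monic gcd p² + p - 2.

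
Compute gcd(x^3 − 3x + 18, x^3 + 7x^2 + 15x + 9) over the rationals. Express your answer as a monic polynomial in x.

By polynomial division,
  x^3 − 3x + 18 = (x^3 + 7x^2 + 15x + 9) + (−7x^2 − 18x + 9)
  x^3 + 7x^2 + 15x + 9 = (−(1/7)x − 31/49)(−7x^2 − 18x + 9) + ((240/49)x + 720/49)
  −7x^2 − 18x + 9 = (−(343/240)x + 49/80)((240/49)x + 720/49) + (0)
Last nonzero remainder: (240/49)x + 720/49. Dividing through by 240/49 gives the monic gcd x + 3.

x + 3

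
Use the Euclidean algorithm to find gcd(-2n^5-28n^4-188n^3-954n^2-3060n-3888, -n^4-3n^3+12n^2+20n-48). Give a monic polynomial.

n^2+7n+12

By polynomial division,
  -2n^5-28n^4-188n^3-954n^2-3060n-3888 = (2n+22)(-n^4-3n^3+12n^2+20n-48) + (-146n^3-1258n^2-3404n-2832)
  -n^4-3n^3+12n^2+20n-48 = ((1/146)n-205/5329)(-146n^3-1258n^2-3404n-2832) + (-(69696/5329)n^2-(487872/5329)n-836352/5329)
  -146n^3-1258n^2-3404n-2832 = ((389017/34848)n+314411/17424)(-(69696/5329)n^2-(487872/5329)n-836352/5329) + (0)
Last nonzero remainder: -(69696/5329)n^2-(487872/5329)n-836352/5329. Dividing through by -69696/5329 gives the monic gcd n^2+7n+12.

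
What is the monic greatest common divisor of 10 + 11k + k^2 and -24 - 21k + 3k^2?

Repeated division with remainder:
  k^2 + 11k + 10 = (1/3)(3k^2 - 21k - 24) + (18k + 18)
  3k^2 - 21k - 24 = ((1/6)k - 4/3)(18k + 18) + (0)
Last nonzero remainder: 18k + 18. Dividing through by 18 gives the monic gcd k + 1.

1 + k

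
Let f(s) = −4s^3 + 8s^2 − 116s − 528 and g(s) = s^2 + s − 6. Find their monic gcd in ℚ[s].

s + 3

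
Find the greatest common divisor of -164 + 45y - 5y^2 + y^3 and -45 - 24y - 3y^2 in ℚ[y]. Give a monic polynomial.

1

Repeated division with remainder:
  y^3 - 5y^2 + 45y - 164 = (-(1/3)y + 13/3)(-3y^2 - 24y - 45) + (134y + 31)
  -3y^2 - 24y - 45 = (-(3/134)y - 3123/17956)(134y + 31) + (-711207/17956)
  134y + 31 = (-(2406104/711207)y - 556636/711207)(-711207/17956) + (0)
The last nonzero remainder is the constant -711207/17956, so the polynomials are coprime and gcd = 1.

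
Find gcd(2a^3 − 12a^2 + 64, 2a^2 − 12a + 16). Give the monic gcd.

a − 4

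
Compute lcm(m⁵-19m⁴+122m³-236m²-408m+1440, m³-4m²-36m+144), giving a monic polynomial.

Apply the Euclidean algorithm:
  m⁵-19m⁴+122m³-236m²-408m+1440 = (m²-15m+98)(m³-4m²-36m+144) + (-528m²+5280m-12672)
  m³-4m²-36m+144 = (-(1/528)m-1/88)(-528m²+5280m-12672) + (0)
Last nonzero remainder: -528m²+5280m-12672. Dividing through by -528 gives the monic gcd m²-10m+24.
Then lcm(f, g) = f·g / gcd(f, g); expanding and making the result monic gives the answer.

m⁶-13m⁵+8m⁴+496m³-1824m²-1008m+8640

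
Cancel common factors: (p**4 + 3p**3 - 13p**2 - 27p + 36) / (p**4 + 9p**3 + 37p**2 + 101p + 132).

(p**2 - 4p + 3)/(p**2 + 2p + 11)

Euclidean algorithm in ℚ[p]:
  p**4 + 3p**3 - 13p**2 - 27p + 36 = (p**4 + 9p**3 + 37p**2 + 101p + 132) + (-6p**3 - 50p**2 - 128p - 96)
  p**4 + 9p**3 + 37p**2 + 101p + 132 = (-(1/6)p - 1/9)(-6p**3 - 50p**2 - 128p - 96) + ((91/9)p**2 + (637/9)p + 364/3)
  -6p**3 - 50p**2 - 128p - 96 = (-(54/91)p - 72/91)((91/9)p**2 + (637/9)p + 364/3) + (0)
Last nonzero remainder: (91/9)p**2 + (637/9)p + 364/3. Dividing through by 91/9 gives the monic gcd p**2 + 7p + 12.
Cancel p**2 + 7p + 12 from numerator and denominator to get the reduced form.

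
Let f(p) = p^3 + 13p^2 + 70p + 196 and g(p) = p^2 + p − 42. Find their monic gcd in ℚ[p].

p + 7

By polynomial division,
  p^3 + 13p^2 + 70p + 196 = (p + 12)(p^2 + p − 42) + (100p + 700)
  p^2 + p − 42 = ((1/100)p − 3/50)(100p + 700) + (0)
Last nonzero remainder: 100p + 700. Dividing through by 100 gives the monic gcd p + 7.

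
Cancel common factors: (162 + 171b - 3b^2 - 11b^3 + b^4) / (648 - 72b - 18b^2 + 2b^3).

(3 + 4b + b^2)/(12 + 2b)

Apply the Euclidean algorithm:
  b^4 - 11b^3 - 3b^2 + 171b + 162 = ((1/2)b - 1)(2b^3 - 18b^2 - 72b + 648) + (15b^2 - 225b + 810)
  2b^3 - 18b^2 - 72b + 648 = ((2/15)b + 4/5)(15b^2 - 225b + 810) + (0)
Last nonzero remainder: 15b^2 - 225b + 810. Dividing through by 15 gives the monic gcd b^2 - 15b + 54.
Cancel b^2 - 15b + 54 from numerator and denominator to get the reduced form.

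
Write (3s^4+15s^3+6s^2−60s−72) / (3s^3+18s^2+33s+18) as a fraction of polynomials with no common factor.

By polynomial division,
  3s^4+15s^3+6s^2−60s−72 = (s−1)(3s^3+18s^2+33s+18) + (−9s^2−45s−54)
  3s^3+18s^2+33s+18 = (−(1/3)s−1/3)(−9s^2−45s−54) + (0)
Last nonzero remainder: −9s^2−45s−54. Dividing through by −9 gives the monic gcd s^2+5s+6.
Cancel s^2+5s+6 from numerator and denominator to get the reduced form.

(s^2−4)/(s+1)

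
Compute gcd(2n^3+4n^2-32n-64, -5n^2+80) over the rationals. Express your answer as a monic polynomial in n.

n^2-16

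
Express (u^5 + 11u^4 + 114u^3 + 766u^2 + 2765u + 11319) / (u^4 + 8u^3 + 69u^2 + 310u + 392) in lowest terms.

(u^3 + 9u^2 + 47u + 231)/(u^2 + 6u + 8)

Euclidean algorithm in ℚ[u]:
  u^5 + 11u^4 + 114u^3 + 766u^2 + 2765u + 11319 = (u + 3)(u^4 + 8u^3 + 69u^2 + 310u + 392) + (21u^3 + 249u^2 + 1443u + 10143)
  u^4 + 8u^3 + 69u^2 + 310u + 392 = ((1/21)u - 9/49)(21u^3 + 249u^2 + 1443u + 10143) + ((2255/49)u^2 + (4510/49)u + 2255)
  21u^3 + 249u^2 + 1443u + 10143 = ((1029/2255)u + 10143/2255)((2255/49)u^2 + (4510/49)u + 2255) + (0)
Last nonzero remainder: (2255/49)u^2 + (4510/49)u + 2255. Dividing through by 2255/49 gives the monic gcd u^2 + 2u + 49.
Cancel u^2 + 2u + 49 from numerator and denominator to get the reduced form.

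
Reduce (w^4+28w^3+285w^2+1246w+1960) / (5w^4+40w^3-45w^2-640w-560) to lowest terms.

(w^2+17w+70)/(5w^2-15w-20)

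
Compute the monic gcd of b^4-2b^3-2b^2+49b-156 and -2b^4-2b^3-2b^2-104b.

b^3+b^2+b+52

By polynomial division,
  b^4-2b^3-2b^2+49b-156 = (-1/2)(-2b^4-2b^3-2b^2-104b) + (-3b^3-3b^2-3b-156)
  -2b^4-2b^3-2b^2-104b = ((2/3)b)(-3b^3-3b^2-3b-156) + (0)
Last nonzero remainder: -3b^3-3b^2-3b-156. Dividing through by -3 gives the monic gcd b^3+b^2+b+52.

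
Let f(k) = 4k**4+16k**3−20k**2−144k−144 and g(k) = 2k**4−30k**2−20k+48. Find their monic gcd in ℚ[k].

Repeated division with remainder:
  4k**4+16k**3−20k**2−144k−144 = (2)(2k**4−30k**2−20k+48) + (16k**3+40k**2−104k−240)
  2k**4−30k**2−20k+48 = ((1/8)k−5/16)(16k**3+40k**2−104k−240) + (−(9/2)k**2−(45/2)k−27)
  16k**3+40k**2−104k−240 = (−(32/9)k+80/9)(−(9/2)k**2−(45/2)k−27) + (0)
Last nonzero remainder: −(9/2)k**2−(45/2)k−27. Dividing through by −9/2 gives the monic gcd k**2+5k+6.

k**2+5k+6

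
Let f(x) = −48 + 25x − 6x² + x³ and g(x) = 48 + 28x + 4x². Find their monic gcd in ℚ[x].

1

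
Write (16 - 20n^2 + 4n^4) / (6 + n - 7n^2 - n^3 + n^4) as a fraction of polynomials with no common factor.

By polynomial division,
  4n^4 - 20n^2 + 16 = (4)(n^4 - n^3 - 7n^2 + n + 6) + (4n^3 + 8n^2 - 4n - 8)
  n^4 - n^3 - 7n^2 + n + 6 = ((1/4)n - 3/4)(4n^3 + 8n^2 - 4n - 8) + (0)
Last nonzero remainder: 4n^3 + 8n^2 - 4n - 8. Dividing through by 4 gives the monic gcd n^3 + 2n^2 - n - 2.
Cancel n^3 + 2n^2 - n - 2 from numerator and denominator to get the reduced form.

(-8 + 4n)/(-3 + n)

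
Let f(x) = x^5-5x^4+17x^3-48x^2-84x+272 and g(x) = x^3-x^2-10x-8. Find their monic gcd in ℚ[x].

Euclidean algorithm in ℚ[x]:
  x^5-5x^4+17x^3-48x^2-84x+272 = (x^2-4x+23)(x^3-x^2-10x-8) + (-57x^2+114x+456)
  x^3-x^2-10x-8 = (-(1/57)x-1/57)(-57x^2+114x+456) + (0)
Last nonzero remainder: -57x^2+114x+456. Dividing through by -57 gives the monic gcd x^2-2x-8.

x^2-2x-8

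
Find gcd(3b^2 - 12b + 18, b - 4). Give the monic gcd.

1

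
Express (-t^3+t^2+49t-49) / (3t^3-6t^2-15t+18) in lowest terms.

(-t^2+49)/(3t^2-3t-18)

Apply the Euclidean algorithm:
  -t^3+t^2+49t-49 = (-1/3)(3t^3-6t^2-15t+18) + (-t^2+44t-43)
  3t^3-6t^2-15t+18 = (-3t-126)(-t^2+44t-43) + (5400t-5400)
  -t^2+44t-43 = (-(1/5400)t+43/5400)(5400t-5400) + (0)
Last nonzero remainder: 5400t-5400. Dividing through by 5400 gives the monic gcd t-1.
Cancel t-1 from numerator and denominator to get the reduced form.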